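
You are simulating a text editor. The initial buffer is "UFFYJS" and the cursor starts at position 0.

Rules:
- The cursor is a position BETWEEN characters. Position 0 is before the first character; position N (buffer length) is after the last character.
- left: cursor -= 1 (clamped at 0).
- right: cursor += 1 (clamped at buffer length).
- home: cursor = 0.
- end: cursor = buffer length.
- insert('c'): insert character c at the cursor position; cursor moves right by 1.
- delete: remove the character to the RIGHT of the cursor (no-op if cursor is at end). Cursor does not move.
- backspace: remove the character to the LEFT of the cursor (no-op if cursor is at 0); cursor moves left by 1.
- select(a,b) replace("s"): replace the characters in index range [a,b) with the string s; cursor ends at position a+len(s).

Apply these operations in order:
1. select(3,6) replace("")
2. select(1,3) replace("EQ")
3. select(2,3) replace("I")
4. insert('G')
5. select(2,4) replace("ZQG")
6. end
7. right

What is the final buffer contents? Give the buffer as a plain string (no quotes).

Answer: UEZQG

Derivation:
After op 1 (select(3,6) replace("")): buf='UFF' cursor=3
After op 2 (select(1,3) replace("EQ")): buf='UEQ' cursor=3
After op 3 (select(2,3) replace("I")): buf='UEI' cursor=3
After op 4 (insert('G')): buf='UEIG' cursor=4
After op 5 (select(2,4) replace("ZQG")): buf='UEZQG' cursor=5
After op 6 (end): buf='UEZQG' cursor=5
After op 7 (right): buf='UEZQG' cursor=5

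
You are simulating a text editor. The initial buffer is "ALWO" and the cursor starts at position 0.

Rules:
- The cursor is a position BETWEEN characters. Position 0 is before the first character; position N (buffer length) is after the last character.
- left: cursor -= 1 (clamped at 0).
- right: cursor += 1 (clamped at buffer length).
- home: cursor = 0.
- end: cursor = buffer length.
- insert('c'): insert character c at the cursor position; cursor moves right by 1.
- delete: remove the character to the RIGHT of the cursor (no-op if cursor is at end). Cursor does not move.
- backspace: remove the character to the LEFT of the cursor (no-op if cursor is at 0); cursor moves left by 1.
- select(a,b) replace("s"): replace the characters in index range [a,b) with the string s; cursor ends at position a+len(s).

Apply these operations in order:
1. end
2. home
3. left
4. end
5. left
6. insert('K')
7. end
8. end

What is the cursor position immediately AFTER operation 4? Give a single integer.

After op 1 (end): buf='ALWO' cursor=4
After op 2 (home): buf='ALWO' cursor=0
After op 3 (left): buf='ALWO' cursor=0
After op 4 (end): buf='ALWO' cursor=4

Answer: 4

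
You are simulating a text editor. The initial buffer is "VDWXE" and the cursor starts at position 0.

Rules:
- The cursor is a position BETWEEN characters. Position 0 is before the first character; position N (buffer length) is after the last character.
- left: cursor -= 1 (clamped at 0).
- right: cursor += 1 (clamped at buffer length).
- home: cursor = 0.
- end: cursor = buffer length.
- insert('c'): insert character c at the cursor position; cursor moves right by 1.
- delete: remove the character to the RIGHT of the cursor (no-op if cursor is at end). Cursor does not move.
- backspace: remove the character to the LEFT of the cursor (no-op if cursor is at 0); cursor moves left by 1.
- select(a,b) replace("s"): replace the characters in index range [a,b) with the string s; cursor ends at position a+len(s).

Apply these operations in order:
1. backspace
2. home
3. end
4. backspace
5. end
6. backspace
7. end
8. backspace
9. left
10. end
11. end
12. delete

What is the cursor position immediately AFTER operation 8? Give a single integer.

Answer: 2

Derivation:
After op 1 (backspace): buf='VDWXE' cursor=0
After op 2 (home): buf='VDWXE' cursor=0
After op 3 (end): buf='VDWXE' cursor=5
After op 4 (backspace): buf='VDWX' cursor=4
After op 5 (end): buf='VDWX' cursor=4
After op 6 (backspace): buf='VDW' cursor=3
After op 7 (end): buf='VDW' cursor=3
After op 8 (backspace): buf='VD' cursor=2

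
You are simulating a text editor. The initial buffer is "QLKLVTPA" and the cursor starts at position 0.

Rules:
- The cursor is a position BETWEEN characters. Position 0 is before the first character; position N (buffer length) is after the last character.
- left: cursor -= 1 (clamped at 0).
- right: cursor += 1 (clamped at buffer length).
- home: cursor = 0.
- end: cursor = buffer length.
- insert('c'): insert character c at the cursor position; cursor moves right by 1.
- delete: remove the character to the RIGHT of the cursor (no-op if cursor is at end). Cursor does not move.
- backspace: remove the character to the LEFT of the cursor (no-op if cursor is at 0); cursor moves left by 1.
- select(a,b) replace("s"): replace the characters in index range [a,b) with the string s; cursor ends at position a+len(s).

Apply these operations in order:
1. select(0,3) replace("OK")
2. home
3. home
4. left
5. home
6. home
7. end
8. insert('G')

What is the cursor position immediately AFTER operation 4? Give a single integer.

After op 1 (select(0,3) replace("OK")): buf='OKLVTPA' cursor=2
After op 2 (home): buf='OKLVTPA' cursor=0
After op 3 (home): buf='OKLVTPA' cursor=0
After op 4 (left): buf='OKLVTPA' cursor=0

Answer: 0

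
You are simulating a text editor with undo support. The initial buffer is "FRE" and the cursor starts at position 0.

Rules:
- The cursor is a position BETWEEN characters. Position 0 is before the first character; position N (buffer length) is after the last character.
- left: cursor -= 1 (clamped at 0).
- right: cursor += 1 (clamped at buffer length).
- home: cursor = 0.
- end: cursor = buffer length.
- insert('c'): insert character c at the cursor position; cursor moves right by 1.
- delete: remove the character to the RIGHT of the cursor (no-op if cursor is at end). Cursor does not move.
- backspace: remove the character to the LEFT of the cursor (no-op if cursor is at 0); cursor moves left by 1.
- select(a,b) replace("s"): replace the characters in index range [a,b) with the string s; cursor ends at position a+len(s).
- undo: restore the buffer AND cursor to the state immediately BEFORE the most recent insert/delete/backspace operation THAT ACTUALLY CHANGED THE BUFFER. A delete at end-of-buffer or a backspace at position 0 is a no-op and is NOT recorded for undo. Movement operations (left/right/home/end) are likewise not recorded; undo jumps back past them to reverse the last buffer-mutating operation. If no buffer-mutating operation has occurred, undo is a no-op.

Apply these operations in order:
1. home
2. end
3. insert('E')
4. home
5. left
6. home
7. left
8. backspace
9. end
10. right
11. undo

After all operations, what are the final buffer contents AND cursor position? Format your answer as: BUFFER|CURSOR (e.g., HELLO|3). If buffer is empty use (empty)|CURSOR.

After op 1 (home): buf='FRE' cursor=0
After op 2 (end): buf='FRE' cursor=3
After op 3 (insert('E')): buf='FREE' cursor=4
After op 4 (home): buf='FREE' cursor=0
After op 5 (left): buf='FREE' cursor=0
After op 6 (home): buf='FREE' cursor=0
After op 7 (left): buf='FREE' cursor=0
After op 8 (backspace): buf='FREE' cursor=0
After op 9 (end): buf='FREE' cursor=4
After op 10 (right): buf='FREE' cursor=4
After op 11 (undo): buf='FRE' cursor=3

Answer: FRE|3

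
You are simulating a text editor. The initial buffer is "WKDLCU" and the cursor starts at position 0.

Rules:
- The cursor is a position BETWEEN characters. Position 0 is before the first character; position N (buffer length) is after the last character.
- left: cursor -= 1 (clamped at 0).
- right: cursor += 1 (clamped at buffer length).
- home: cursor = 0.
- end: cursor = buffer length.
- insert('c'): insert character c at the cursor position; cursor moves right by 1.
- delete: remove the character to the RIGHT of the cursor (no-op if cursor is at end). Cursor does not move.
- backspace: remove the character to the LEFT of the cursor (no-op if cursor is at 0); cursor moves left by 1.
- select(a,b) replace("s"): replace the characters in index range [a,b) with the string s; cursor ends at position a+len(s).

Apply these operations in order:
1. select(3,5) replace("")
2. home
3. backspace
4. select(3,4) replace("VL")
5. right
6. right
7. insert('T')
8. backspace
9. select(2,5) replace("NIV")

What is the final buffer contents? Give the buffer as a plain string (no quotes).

After op 1 (select(3,5) replace("")): buf='WKDU' cursor=3
After op 2 (home): buf='WKDU' cursor=0
After op 3 (backspace): buf='WKDU' cursor=0
After op 4 (select(3,4) replace("VL")): buf='WKDVL' cursor=5
After op 5 (right): buf='WKDVL' cursor=5
After op 6 (right): buf='WKDVL' cursor=5
After op 7 (insert('T')): buf='WKDVLT' cursor=6
After op 8 (backspace): buf='WKDVL' cursor=5
After op 9 (select(2,5) replace("NIV")): buf='WKNIV' cursor=5

Answer: WKNIV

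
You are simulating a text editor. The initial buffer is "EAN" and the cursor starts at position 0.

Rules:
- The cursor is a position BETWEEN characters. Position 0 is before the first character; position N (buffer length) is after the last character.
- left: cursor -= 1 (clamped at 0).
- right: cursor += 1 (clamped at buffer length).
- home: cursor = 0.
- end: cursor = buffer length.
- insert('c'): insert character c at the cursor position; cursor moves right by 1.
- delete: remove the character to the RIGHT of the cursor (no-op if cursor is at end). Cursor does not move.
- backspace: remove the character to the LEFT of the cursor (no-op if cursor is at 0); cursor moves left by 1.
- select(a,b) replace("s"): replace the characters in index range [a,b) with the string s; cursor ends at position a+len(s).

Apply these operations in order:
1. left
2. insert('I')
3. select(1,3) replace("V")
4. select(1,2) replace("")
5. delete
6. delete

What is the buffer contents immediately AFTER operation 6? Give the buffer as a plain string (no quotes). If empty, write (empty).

Answer: I

Derivation:
After op 1 (left): buf='EAN' cursor=0
After op 2 (insert('I')): buf='IEAN' cursor=1
After op 3 (select(1,3) replace("V")): buf='IVN' cursor=2
After op 4 (select(1,2) replace("")): buf='IN' cursor=1
After op 5 (delete): buf='I' cursor=1
After op 6 (delete): buf='I' cursor=1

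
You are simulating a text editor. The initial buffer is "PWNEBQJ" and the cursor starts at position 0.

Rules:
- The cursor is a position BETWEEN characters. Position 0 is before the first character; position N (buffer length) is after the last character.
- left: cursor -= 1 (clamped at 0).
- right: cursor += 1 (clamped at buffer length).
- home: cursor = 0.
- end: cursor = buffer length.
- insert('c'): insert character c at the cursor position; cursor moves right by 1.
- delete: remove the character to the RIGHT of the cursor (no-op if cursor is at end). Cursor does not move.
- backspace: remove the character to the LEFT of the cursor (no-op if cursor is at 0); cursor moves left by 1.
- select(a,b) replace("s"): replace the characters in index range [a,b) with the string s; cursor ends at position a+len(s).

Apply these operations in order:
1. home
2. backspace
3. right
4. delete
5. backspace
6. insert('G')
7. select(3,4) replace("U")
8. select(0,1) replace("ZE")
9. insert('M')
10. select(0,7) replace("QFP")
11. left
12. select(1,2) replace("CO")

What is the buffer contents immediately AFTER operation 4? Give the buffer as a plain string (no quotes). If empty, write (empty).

Answer: PNEBQJ

Derivation:
After op 1 (home): buf='PWNEBQJ' cursor=0
After op 2 (backspace): buf='PWNEBQJ' cursor=0
After op 3 (right): buf='PWNEBQJ' cursor=1
After op 4 (delete): buf='PNEBQJ' cursor=1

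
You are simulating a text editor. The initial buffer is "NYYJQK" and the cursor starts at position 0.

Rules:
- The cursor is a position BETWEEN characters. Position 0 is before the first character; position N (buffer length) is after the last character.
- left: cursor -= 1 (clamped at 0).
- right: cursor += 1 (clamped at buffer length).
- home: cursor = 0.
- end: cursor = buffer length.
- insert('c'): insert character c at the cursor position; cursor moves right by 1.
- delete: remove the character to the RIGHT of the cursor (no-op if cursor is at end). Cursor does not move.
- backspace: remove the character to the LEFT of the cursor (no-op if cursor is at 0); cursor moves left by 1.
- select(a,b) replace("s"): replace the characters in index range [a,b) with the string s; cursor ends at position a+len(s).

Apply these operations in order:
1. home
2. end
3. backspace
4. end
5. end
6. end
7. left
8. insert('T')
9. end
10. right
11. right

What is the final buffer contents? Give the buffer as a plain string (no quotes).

Answer: NYYJTQ

Derivation:
After op 1 (home): buf='NYYJQK' cursor=0
After op 2 (end): buf='NYYJQK' cursor=6
After op 3 (backspace): buf='NYYJQ' cursor=5
After op 4 (end): buf='NYYJQ' cursor=5
After op 5 (end): buf='NYYJQ' cursor=5
After op 6 (end): buf='NYYJQ' cursor=5
After op 7 (left): buf='NYYJQ' cursor=4
After op 8 (insert('T')): buf='NYYJTQ' cursor=5
After op 9 (end): buf='NYYJTQ' cursor=6
After op 10 (right): buf='NYYJTQ' cursor=6
After op 11 (right): buf='NYYJTQ' cursor=6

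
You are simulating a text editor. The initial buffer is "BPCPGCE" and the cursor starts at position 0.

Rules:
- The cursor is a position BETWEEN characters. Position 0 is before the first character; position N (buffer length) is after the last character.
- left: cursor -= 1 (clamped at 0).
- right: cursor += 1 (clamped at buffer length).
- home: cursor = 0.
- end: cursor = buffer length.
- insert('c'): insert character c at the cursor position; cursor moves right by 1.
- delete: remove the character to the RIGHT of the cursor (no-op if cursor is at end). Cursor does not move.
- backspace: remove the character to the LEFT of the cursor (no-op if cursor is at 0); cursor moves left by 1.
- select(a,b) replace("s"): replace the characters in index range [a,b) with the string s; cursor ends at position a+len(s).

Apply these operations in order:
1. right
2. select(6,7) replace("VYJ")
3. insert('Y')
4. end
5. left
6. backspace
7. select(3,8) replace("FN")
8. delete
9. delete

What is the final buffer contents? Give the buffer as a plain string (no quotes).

After op 1 (right): buf='BPCPGCE' cursor=1
After op 2 (select(6,7) replace("VYJ")): buf='BPCPGCVYJ' cursor=9
After op 3 (insert('Y')): buf='BPCPGCVYJY' cursor=10
After op 4 (end): buf='BPCPGCVYJY' cursor=10
After op 5 (left): buf='BPCPGCVYJY' cursor=9
After op 6 (backspace): buf='BPCPGCVYY' cursor=8
After op 7 (select(3,8) replace("FN")): buf='BPCFNY' cursor=5
After op 8 (delete): buf='BPCFN' cursor=5
After op 9 (delete): buf='BPCFN' cursor=5

Answer: BPCFN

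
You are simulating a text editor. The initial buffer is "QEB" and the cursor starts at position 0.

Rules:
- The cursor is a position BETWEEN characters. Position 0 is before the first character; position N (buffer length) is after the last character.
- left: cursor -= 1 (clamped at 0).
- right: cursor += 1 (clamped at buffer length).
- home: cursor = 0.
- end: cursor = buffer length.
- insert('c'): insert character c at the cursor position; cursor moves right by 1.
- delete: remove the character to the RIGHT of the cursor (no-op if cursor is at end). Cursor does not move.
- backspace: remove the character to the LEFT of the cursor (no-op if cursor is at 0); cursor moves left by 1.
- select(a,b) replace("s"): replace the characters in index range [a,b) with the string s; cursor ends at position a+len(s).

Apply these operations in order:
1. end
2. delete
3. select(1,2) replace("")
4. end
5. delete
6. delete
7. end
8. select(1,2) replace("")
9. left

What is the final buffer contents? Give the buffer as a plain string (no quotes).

After op 1 (end): buf='QEB' cursor=3
After op 2 (delete): buf='QEB' cursor=3
After op 3 (select(1,2) replace("")): buf='QB' cursor=1
After op 4 (end): buf='QB' cursor=2
After op 5 (delete): buf='QB' cursor=2
After op 6 (delete): buf='QB' cursor=2
After op 7 (end): buf='QB' cursor=2
After op 8 (select(1,2) replace("")): buf='Q' cursor=1
After op 9 (left): buf='Q' cursor=0

Answer: Q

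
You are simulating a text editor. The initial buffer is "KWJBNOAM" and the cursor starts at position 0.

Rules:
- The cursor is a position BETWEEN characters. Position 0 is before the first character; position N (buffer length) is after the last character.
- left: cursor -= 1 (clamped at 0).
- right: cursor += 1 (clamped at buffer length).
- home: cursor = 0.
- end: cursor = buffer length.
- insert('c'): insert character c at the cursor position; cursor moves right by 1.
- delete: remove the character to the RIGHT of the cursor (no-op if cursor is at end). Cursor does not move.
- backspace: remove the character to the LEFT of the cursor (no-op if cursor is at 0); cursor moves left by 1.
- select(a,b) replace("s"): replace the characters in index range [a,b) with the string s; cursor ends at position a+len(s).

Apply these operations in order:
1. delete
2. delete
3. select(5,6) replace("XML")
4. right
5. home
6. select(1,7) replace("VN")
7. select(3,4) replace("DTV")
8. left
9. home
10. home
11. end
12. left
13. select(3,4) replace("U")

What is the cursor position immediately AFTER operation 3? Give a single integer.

After op 1 (delete): buf='WJBNOAM' cursor=0
After op 2 (delete): buf='JBNOAM' cursor=0
After op 3 (select(5,6) replace("XML")): buf='JBNOAXML' cursor=8

Answer: 8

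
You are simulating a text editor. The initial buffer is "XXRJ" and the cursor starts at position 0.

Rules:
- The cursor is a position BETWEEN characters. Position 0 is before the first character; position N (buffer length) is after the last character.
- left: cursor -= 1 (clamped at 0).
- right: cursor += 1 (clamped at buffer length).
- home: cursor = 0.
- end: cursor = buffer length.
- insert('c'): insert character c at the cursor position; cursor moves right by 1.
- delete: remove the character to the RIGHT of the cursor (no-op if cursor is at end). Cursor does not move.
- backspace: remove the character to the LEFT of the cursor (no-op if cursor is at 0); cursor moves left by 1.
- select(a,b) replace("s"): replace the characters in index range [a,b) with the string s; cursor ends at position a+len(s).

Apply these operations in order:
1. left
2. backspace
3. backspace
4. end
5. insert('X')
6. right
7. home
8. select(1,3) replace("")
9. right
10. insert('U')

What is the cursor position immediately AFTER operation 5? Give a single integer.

After op 1 (left): buf='XXRJ' cursor=0
After op 2 (backspace): buf='XXRJ' cursor=0
After op 3 (backspace): buf='XXRJ' cursor=0
After op 4 (end): buf='XXRJ' cursor=4
After op 5 (insert('X')): buf='XXRJX' cursor=5

Answer: 5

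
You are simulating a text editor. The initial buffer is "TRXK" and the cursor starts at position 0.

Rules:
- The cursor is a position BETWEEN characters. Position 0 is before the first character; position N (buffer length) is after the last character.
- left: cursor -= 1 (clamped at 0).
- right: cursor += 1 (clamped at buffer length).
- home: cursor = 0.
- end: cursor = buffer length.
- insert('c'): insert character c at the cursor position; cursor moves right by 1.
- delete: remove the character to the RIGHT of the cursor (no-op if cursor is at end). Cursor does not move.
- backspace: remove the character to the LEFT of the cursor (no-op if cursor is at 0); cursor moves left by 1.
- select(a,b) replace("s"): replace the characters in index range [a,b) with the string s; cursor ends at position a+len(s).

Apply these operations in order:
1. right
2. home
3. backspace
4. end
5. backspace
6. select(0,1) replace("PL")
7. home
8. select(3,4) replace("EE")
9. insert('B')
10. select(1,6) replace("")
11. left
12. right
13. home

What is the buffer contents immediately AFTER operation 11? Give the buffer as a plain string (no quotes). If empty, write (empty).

After op 1 (right): buf='TRXK' cursor=1
After op 2 (home): buf='TRXK' cursor=0
After op 3 (backspace): buf='TRXK' cursor=0
After op 4 (end): buf='TRXK' cursor=4
After op 5 (backspace): buf='TRX' cursor=3
After op 6 (select(0,1) replace("PL")): buf='PLRX' cursor=2
After op 7 (home): buf='PLRX' cursor=0
After op 8 (select(3,4) replace("EE")): buf='PLREE' cursor=5
After op 9 (insert('B')): buf='PLREEB' cursor=6
After op 10 (select(1,6) replace("")): buf='P' cursor=1
After op 11 (left): buf='P' cursor=0

Answer: P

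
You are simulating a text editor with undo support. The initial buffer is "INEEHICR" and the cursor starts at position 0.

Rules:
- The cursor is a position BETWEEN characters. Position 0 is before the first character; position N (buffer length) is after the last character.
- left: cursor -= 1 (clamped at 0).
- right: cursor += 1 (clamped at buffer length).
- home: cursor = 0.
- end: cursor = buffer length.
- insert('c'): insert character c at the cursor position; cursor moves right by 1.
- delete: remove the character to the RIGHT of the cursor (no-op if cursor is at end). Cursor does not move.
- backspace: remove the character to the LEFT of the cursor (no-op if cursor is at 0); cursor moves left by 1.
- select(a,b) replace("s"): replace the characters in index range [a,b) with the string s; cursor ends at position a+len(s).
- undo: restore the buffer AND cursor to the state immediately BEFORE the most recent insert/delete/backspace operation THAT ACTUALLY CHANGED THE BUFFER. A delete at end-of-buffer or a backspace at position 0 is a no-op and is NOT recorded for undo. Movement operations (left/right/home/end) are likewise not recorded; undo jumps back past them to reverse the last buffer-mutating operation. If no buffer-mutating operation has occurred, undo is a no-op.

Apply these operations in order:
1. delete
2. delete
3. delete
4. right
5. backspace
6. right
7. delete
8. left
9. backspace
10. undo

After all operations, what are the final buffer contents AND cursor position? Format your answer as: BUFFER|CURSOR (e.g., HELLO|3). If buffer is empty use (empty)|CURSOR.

After op 1 (delete): buf='NEEHICR' cursor=0
After op 2 (delete): buf='EEHICR' cursor=0
After op 3 (delete): buf='EHICR' cursor=0
After op 4 (right): buf='EHICR' cursor=1
After op 5 (backspace): buf='HICR' cursor=0
After op 6 (right): buf='HICR' cursor=1
After op 7 (delete): buf='HCR' cursor=1
After op 8 (left): buf='HCR' cursor=0
After op 9 (backspace): buf='HCR' cursor=0
After op 10 (undo): buf='HICR' cursor=1

Answer: HICR|1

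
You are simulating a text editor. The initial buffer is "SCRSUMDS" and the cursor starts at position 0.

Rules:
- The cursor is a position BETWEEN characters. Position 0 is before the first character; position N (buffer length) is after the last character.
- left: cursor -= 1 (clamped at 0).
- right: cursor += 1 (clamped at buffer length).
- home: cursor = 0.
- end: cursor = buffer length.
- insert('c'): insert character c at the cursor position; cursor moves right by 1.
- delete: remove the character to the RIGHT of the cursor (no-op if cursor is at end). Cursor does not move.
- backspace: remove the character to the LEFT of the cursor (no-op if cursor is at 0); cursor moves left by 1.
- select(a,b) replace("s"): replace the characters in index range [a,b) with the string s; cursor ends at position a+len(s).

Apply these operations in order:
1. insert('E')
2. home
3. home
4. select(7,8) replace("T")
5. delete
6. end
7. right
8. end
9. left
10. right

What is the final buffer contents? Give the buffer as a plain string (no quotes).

After op 1 (insert('E')): buf='ESCRSUMDS' cursor=1
After op 2 (home): buf='ESCRSUMDS' cursor=0
After op 3 (home): buf='ESCRSUMDS' cursor=0
After op 4 (select(7,8) replace("T")): buf='ESCRSUMTS' cursor=8
After op 5 (delete): buf='ESCRSUMT' cursor=8
After op 6 (end): buf='ESCRSUMT' cursor=8
After op 7 (right): buf='ESCRSUMT' cursor=8
After op 8 (end): buf='ESCRSUMT' cursor=8
After op 9 (left): buf='ESCRSUMT' cursor=7
After op 10 (right): buf='ESCRSUMT' cursor=8

Answer: ESCRSUMT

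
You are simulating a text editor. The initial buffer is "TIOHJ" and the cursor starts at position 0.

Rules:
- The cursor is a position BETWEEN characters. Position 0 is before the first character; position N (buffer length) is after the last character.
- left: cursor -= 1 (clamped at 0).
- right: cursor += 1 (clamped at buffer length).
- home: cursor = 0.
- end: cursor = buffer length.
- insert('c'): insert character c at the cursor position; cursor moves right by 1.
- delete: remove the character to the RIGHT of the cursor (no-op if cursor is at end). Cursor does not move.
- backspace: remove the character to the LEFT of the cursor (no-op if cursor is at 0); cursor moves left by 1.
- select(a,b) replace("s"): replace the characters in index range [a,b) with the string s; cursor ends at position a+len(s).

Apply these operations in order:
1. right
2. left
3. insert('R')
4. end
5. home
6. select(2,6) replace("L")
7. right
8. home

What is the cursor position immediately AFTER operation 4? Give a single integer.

Answer: 6

Derivation:
After op 1 (right): buf='TIOHJ' cursor=1
After op 2 (left): buf='TIOHJ' cursor=0
After op 3 (insert('R')): buf='RTIOHJ' cursor=1
After op 4 (end): buf='RTIOHJ' cursor=6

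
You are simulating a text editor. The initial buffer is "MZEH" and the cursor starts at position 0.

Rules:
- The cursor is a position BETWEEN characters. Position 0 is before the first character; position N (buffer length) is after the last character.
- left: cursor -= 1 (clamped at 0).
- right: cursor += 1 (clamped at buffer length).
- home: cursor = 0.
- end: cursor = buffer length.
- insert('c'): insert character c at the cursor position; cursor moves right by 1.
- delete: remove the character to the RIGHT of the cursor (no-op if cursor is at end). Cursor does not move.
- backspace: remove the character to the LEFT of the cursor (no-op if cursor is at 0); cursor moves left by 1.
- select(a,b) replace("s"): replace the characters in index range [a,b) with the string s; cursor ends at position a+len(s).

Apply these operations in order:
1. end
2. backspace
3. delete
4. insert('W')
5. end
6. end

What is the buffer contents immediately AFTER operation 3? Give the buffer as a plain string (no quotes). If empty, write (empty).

After op 1 (end): buf='MZEH' cursor=4
After op 2 (backspace): buf='MZE' cursor=3
After op 3 (delete): buf='MZE' cursor=3

Answer: MZE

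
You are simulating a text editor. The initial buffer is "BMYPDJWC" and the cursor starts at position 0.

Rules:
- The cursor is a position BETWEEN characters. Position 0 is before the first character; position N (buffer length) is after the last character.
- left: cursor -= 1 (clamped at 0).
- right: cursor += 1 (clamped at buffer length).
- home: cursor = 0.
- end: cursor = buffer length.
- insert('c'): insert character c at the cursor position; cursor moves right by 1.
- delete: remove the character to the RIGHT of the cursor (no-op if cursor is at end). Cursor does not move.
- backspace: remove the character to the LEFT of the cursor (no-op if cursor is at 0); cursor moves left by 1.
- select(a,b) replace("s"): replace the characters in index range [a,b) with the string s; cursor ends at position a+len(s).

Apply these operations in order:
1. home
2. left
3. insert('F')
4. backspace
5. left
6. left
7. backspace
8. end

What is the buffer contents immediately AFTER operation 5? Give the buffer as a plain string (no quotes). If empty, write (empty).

After op 1 (home): buf='BMYPDJWC' cursor=0
After op 2 (left): buf='BMYPDJWC' cursor=0
After op 3 (insert('F')): buf='FBMYPDJWC' cursor=1
After op 4 (backspace): buf='BMYPDJWC' cursor=0
After op 5 (left): buf='BMYPDJWC' cursor=0

Answer: BMYPDJWC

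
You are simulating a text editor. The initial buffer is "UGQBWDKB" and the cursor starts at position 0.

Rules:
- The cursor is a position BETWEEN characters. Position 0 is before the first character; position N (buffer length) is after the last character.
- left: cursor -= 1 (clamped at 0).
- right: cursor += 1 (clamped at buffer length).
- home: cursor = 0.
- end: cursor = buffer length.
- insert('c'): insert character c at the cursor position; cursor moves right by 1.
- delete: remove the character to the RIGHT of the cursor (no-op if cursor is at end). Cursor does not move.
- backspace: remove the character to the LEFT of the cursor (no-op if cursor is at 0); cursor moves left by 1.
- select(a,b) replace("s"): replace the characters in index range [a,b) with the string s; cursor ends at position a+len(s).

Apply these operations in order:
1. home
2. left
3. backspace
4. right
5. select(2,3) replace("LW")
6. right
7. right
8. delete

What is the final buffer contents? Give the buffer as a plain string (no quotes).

Answer: UGLWBWKB

Derivation:
After op 1 (home): buf='UGQBWDKB' cursor=0
After op 2 (left): buf='UGQBWDKB' cursor=0
After op 3 (backspace): buf='UGQBWDKB' cursor=0
After op 4 (right): buf='UGQBWDKB' cursor=1
After op 5 (select(2,3) replace("LW")): buf='UGLWBWDKB' cursor=4
After op 6 (right): buf='UGLWBWDKB' cursor=5
After op 7 (right): buf='UGLWBWDKB' cursor=6
After op 8 (delete): buf='UGLWBWKB' cursor=6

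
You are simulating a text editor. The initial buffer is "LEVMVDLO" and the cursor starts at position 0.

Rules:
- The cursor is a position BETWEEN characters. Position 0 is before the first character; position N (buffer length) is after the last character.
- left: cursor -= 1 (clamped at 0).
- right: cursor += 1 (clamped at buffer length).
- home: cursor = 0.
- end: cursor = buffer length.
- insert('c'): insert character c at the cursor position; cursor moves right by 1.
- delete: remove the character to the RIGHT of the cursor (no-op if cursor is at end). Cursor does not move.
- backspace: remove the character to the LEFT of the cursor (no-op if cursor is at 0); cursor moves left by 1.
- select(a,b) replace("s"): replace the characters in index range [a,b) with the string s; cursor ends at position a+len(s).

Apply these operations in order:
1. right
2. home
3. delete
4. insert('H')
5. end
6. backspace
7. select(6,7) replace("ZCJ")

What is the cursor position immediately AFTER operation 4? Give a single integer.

Answer: 1

Derivation:
After op 1 (right): buf='LEVMVDLO' cursor=1
After op 2 (home): buf='LEVMVDLO' cursor=0
After op 3 (delete): buf='EVMVDLO' cursor=0
After op 4 (insert('H')): buf='HEVMVDLO' cursor=1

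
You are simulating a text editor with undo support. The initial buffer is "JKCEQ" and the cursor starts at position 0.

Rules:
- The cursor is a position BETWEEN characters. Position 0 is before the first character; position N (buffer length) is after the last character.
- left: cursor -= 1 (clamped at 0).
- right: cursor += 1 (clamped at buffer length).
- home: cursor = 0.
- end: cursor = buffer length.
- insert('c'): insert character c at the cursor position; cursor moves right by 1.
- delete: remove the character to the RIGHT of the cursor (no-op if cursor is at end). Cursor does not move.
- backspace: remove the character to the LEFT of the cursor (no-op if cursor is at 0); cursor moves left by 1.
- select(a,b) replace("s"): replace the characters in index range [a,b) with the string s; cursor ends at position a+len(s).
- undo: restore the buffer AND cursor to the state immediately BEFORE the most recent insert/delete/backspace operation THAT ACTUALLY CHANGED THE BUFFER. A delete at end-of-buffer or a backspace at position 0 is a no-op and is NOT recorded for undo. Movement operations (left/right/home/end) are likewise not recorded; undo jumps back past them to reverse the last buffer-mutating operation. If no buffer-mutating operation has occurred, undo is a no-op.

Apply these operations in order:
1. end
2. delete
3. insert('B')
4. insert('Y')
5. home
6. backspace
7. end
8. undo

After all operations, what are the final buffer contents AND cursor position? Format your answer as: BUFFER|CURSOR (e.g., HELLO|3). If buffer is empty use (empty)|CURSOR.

Answer: JKCEQB|6

Derivation:
After op 1 (end): buf='JKCEQ' cursor=5
After op 2 (delete): buf='JKCEQ' cursor=5
After op 3 (insert('B')): buf='JKCEQB' cursor=6
After op 4 (insert('Y')): buf='JKCEQBY' cursor=7
After op 5 (home): buf='JKCEQBY' cursor=0
After op 6 (backspace): buf='JKCEQBY' cursor=0
After op 7 (end): buf='JKCEQBY' cursor=7
After op 8 (undo): buf='JKCEQB' cursor=6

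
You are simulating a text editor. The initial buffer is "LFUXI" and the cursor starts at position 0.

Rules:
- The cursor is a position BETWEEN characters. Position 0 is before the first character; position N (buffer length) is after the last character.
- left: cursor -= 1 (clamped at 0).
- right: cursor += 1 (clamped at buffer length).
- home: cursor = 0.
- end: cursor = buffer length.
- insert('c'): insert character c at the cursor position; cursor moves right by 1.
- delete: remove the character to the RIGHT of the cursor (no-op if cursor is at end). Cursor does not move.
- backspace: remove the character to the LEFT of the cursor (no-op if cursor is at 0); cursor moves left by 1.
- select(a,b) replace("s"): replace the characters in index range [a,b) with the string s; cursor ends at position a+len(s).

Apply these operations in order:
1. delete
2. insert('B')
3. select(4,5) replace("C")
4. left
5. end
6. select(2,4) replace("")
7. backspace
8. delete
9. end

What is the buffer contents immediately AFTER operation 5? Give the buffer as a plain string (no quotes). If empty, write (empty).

After op 1 (delete): buf='FUXI' cursor=0
After op 2 (insert('B')): buf='BFUXI' cursor=1
After op 3 (select(4,5) replace("C")): buf='BFUXC' cursor=5
After op 4 (left): buf='BFUXC' cursor=4
After op 5 (end): buf='BFUXC' cursor=5

Answer: BFUXC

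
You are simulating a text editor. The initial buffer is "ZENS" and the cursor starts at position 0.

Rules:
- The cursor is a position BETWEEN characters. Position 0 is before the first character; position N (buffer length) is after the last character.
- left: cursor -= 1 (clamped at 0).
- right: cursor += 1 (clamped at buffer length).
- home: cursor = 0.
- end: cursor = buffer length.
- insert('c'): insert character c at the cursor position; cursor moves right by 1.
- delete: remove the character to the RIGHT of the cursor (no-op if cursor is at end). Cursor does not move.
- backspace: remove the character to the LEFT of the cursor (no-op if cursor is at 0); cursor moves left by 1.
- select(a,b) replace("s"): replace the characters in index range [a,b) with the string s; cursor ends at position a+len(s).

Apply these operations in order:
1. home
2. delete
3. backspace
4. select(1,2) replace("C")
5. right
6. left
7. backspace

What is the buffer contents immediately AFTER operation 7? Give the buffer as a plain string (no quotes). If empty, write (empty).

Answer: ES

Derivation:
After op 1 (home): buf='ZENS' cursor=0
After op 2 (delete): buf='ENS' cursor=0
After op 3 (backspace): buf='ENS' cursor=0
After op 4 (select(1,2) replace("C")): buf='ECS' cursor=2
After op 5 (right): buf='ECS' cursor=3
After op 6 (left): buf='ECS' cursor=2
After op 7 (backspace): buf='ES' cursor=1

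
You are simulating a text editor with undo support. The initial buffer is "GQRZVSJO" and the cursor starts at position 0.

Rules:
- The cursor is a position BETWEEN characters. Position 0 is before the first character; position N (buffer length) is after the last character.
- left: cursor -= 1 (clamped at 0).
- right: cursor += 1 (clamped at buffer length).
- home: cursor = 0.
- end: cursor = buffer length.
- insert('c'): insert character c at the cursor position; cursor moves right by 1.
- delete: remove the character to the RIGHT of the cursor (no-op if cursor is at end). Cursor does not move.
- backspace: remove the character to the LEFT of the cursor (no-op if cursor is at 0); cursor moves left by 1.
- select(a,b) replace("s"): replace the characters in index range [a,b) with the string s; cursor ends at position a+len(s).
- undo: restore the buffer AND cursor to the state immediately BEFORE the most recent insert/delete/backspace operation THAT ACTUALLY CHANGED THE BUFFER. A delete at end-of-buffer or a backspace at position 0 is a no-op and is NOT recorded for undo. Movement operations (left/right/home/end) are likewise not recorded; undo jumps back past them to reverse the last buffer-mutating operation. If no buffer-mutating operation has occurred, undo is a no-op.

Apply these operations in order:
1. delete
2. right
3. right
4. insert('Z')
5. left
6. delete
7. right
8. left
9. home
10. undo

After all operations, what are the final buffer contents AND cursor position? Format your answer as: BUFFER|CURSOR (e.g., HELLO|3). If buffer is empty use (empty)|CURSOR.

After op 1 (delete): buf='QRZVSJO' cursor=0
After op 2 (right): buf='QRZVSJO' cursor=1
After op 3 (right): buf='QRZVSJO' cursor=2
After op 4 (insert('Z')): buf='QRZZVSJO' cursor=3
After op 5 (left): buf='QRZZVSJO' cursor=2
After op 6 (delete): buf='QRZVSJO' cursor=2
After op 7 (right): buf='QRZVSJO' cursor=3
After op 8 (left): buf='QRZVSJO' cursor=2
After op 9 (home): buf='QRZVSJO' cursor=0
After op 10 (undo): buf='QRZZVSJO' cursor=2

Answer: QRZZVSJO|2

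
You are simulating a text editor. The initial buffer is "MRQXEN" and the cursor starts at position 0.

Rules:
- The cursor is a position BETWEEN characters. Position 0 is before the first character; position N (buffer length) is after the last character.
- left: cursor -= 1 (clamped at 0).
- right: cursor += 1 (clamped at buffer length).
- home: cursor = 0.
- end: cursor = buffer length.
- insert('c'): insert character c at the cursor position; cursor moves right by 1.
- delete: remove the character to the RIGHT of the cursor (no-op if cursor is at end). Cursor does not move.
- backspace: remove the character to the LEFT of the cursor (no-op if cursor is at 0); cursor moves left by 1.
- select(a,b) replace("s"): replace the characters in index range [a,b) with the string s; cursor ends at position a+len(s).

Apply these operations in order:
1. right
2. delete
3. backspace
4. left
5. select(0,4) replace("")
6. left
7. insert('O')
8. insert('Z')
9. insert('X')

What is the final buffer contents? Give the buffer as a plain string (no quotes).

After op 1 (right): buf='MRQXEN' cursor=1
After op 2 (delete): buf='MQXEN' cursor=1
After op 3 (backspace): buf='QXEN' cursor=0
After op 4 (left): buf='QXEN' cursor=0
After op 5 (select(0,4) replace("")): buf='(empty)' cursor=0
After op 6 (left): buf='(empty)' cursor=0
After op 7 (insert('O')): buf='O' cursor=1
After op 8 (insert('Z')): buf='OZ' cursor=2
After op 9 (insert('X')): buf='OZX' cursor=3

Answer: OZX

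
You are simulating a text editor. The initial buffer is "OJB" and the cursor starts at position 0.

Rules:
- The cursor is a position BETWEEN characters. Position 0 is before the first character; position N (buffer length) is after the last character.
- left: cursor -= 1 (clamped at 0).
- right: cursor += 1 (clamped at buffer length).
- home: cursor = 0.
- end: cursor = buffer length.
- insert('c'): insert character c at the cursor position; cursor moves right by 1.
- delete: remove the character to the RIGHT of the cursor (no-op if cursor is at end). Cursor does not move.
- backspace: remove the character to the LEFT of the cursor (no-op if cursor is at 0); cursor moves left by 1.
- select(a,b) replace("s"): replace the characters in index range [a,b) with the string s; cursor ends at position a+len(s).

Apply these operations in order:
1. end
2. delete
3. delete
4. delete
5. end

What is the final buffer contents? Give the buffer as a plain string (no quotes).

Answer: OJB

Derivation:
After op 1 (end): buf='OJB' cursor=3
After op 2 (delete): buf='OJB' cursor=3
After op 3 (delete): buf='OJB' cursor=3
After op 4 (delete): buf='OJB' cursor=3
After op 5 (end): buf='OJB' cursor=3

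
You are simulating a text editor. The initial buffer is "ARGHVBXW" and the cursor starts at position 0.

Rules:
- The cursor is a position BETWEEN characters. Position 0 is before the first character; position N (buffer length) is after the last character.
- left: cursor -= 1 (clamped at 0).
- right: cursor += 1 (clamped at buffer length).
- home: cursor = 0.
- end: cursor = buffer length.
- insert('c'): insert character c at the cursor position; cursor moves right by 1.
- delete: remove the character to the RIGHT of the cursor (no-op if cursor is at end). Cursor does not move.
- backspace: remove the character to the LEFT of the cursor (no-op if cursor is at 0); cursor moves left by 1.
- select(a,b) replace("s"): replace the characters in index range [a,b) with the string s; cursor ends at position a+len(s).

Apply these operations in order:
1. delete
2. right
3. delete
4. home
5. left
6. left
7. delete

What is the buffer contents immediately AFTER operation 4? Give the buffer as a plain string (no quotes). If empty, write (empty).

After op 1 (delete): buf='RGHVBXW' cursor=0
After op 2 (right): buf='RGHVBXW' cursor=1
After op 3 (delete): buf='RHVBXW' cursor=1
After op 4 (home): buf='RHVBXW' cursor=0

Answer: RHVBXW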